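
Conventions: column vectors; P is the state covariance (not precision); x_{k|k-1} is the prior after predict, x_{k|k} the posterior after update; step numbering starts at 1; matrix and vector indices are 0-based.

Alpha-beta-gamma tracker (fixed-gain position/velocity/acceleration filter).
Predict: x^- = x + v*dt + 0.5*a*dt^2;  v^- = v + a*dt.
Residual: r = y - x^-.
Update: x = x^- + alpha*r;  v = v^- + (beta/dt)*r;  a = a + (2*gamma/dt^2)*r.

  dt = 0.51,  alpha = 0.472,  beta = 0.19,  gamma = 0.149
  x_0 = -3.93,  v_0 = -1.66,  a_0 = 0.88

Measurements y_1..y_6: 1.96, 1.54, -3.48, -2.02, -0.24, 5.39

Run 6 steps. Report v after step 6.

step 1: x_pred=-4.6622  r=6.6222  x^+=-1.5365  v^+=1.2559  a^+=8.4671
step 2: x_pred=0.2051  r=1.3349  x^+=0.8352  v^+=6.0714  a^+=9.9965
step 3: x_pred=5.2316  r=-8.7116  x^+=1.1197  v^+=7.9241  a^+=0.0154
step 4: x_pred=5.1630  r=-7.1830  x^+=1.7726  v^+=5.2559  a^+=-8.2143
step 5: x_pred=3.3849  r=-3.6249  x^+=1.6739  v^+=-0.2838  a^+=-12.3674
step 6: x_pred=-0.0792  r=5.4692  x^+=2.5023  v^+=-4.5536  a^+=-6.1012

v_post = -4.5536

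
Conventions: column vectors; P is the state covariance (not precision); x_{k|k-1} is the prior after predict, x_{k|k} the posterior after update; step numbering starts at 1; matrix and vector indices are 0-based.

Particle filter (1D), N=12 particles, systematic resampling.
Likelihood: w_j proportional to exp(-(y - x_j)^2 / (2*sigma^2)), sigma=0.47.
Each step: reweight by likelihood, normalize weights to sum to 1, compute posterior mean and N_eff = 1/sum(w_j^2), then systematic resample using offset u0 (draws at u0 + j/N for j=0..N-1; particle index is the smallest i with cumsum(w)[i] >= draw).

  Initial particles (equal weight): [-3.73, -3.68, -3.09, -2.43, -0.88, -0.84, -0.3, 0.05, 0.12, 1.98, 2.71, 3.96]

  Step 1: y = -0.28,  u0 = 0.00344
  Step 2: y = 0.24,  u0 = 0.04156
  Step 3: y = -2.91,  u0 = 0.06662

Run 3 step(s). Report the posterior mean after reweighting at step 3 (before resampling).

post_mean = -0.2906

step 1: w=[0.0000, 0.0000, 0.0000, 0.0000, 0.1298, 0.1441, 0.2929, 0.2291, 0.2041, 0.0000, 0.0000, 0.0000]  mean=-0.2872  Neff=4.5969  idx=[4, 4, 5, 5, 6, 6, 6, 7, 7, 7, 8, 8]
step 2: w=[0.0090, 0.0090, 0.0110, 0.0110, 0.0794, 0.0794, 0.0794, 0.1415, 0.1415, 0.1415, 0.1487, 0.1487]  mean=-0.0488  Neff=8.0896  idx=[4, 5, 6, 7, 7, 8, 8, 9, 10, 10, 11, 11]
step 3: w=[0.3247, 0.3247, 0.3247, 0.0039, 0.0039, 0.0039, 0.0039, 0.0039, 0.0015, 0.0015, 0.0015, 0.0015]  mean=-0.2906  Neff=3.1600  idx=[0, 0, 0, 0, 1, 1, 1, 2, 2, 2, 2, 5]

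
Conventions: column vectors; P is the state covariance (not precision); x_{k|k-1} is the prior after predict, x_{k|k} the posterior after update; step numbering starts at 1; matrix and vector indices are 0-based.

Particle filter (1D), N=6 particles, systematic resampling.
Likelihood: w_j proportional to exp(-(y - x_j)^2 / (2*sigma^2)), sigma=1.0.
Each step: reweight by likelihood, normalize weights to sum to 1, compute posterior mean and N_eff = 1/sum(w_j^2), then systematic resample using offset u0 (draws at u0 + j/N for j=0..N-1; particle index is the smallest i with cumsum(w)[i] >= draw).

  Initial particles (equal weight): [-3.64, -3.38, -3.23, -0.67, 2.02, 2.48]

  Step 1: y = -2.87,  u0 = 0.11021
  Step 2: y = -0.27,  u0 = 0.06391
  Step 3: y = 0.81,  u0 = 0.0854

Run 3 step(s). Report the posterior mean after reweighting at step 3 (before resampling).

post_mean = -3.2849

step 1: w=[0.2808, 0.3316, 0.3540, 0.0336, 0.0000, 0.0000]  mean=-3.3089  Neff=3.1720  idx=[0, 0, 1, 1, 2, 2]
step 2: w=[0.0716, 0.0716, 0.1663, 0.1663, 0.2621, 0.2621]  mean=-3.3386  Neff=4.9269  idx=[0, 2, 3, 4, 4, 5]
step 3: w=[0.0412, 0.1268, 0.1268, 0.2351, 0.2351, 0.2351]  mean=-3.2849  Neff=5.0098  idx=[1, 2, 3, 4, 4, 5]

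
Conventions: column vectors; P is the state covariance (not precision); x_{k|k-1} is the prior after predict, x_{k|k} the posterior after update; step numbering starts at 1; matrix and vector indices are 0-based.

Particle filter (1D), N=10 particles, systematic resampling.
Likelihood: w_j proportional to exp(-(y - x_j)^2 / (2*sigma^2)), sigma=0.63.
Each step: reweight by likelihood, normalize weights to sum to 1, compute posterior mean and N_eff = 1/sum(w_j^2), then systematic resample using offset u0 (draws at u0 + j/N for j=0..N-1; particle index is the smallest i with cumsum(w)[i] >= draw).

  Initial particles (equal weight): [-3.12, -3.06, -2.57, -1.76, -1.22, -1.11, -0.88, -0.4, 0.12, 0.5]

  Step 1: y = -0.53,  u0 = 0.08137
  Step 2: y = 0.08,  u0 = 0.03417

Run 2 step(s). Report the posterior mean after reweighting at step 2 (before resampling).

post_mean = -0.2823

step 1: w=[0.0001, 0.0001, 0.0013, 0.0368, 0.1357, 0.1619, 0.2119, 0.2421, 0.1452, 0.0650]  mean=-0.6471  Neff=5.7209  idx=[4, 5, 5, 6, 6, 7, 7, 7, 8, 9]
step 2: w=[0.0232, 0.0328, 0.0328, 0.0611, 0.0611, 0.1460, 0.1460, 0.1460, 0.1948, 0.1563]  mean=-0.2823  Neff=7.3289  idx=[1, 3, 5, 5, 6, 7, 7, 8, 8, 9]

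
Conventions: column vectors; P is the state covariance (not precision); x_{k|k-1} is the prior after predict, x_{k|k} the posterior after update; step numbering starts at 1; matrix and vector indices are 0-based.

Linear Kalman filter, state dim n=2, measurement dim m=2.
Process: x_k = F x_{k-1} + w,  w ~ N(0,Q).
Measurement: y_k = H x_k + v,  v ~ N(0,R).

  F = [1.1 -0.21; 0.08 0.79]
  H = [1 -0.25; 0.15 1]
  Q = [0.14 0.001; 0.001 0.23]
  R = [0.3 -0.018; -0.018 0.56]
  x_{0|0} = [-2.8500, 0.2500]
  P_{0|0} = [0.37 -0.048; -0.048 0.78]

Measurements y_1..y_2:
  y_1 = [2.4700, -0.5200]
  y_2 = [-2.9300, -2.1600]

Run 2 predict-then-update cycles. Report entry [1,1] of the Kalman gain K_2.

K[1,1] = 0.4108

step 1: x^-=[-3.1875, -0.0305]  P^-=[0.6443 -0.1367; -0.1367 0.7131]  S=[1.0572 -0.2313; -0.2313 1.2466]  K=[0.6615 0.0906; -0.1839 0.5215]  nu=[5.6499, -0.0114]  x^+=[0.5491, -1.0755]  P^+=[0.1991 0.0089; 0.0089 0.2940]
step 2: x^-=[0.8299, -0.8057]  P^-=[0.3897 -0.0226; -0.0226 0.4159]  S=[0.7270 -0.0853; -0.0853 0.9779]  K=[0.5538 0.0849; -0.1259 0.4108]  nu=[-3.9613, -1.4788]  x^+=[-1.4894, -0.9144]  P^+=[0.1677 0.0124; 0.0124 0.2305]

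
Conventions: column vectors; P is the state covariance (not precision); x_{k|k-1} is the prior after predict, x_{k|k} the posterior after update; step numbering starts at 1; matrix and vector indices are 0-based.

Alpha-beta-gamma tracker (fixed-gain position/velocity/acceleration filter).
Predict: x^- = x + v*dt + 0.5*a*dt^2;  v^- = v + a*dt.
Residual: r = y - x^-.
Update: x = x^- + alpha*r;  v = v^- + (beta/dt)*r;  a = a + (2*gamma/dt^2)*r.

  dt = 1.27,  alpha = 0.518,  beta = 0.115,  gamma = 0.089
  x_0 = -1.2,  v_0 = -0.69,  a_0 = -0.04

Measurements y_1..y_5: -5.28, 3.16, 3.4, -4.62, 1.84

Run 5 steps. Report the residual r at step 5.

resid = 1.3729

step 1: x_pred=-2.1086  r=-3.1714  x^+=-3.7514  v^+=-1.0280  a^+=-0.3900
step 2: x_pred=-5.3714  r=8.5314  x^+=-0.9521  v^+=-0.7507  a^+=0.5515
step 3: x_pred=-1.4608  r=4.8608  x^+=1.0571  v^+=0.3898  a^+=1.0880
step 4: x_pred=2.4296  r=-7.0496  x^+=-1.2221  v^+=1.1332  a^+=0.3100
step 5: x_pred=0.4671  r=1.3729  x^+=1.1782  v^+=1.6512  a^+=0.4615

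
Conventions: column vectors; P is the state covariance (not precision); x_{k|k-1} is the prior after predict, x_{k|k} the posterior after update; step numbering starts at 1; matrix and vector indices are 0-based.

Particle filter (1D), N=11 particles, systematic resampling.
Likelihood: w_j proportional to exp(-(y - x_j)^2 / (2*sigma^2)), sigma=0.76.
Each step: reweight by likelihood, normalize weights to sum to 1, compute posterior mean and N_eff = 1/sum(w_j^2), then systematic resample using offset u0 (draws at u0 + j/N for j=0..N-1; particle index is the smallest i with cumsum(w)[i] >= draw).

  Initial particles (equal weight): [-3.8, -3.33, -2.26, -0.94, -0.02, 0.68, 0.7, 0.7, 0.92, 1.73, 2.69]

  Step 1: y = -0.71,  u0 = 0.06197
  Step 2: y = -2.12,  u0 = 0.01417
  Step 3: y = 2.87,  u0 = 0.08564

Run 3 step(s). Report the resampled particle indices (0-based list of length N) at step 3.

step 1: w=[0.0001, 0.0011, 0.0521, 0.3985, 0.2763, 0.0783, 0.0746, 0.0746, 0.0418, 0.0024, 0.0000]  mean=-0.3016  Neff=3.8925  idx=[3, 3, 3, 3, 3, 4, 4, 4, 5, 6, 8]
step 2: w=[0.1913, 0.1913, 0.1913, 0.1913, 0.1913, 0.0140, 0.0140, 0.0140, 0.0007, 0.0007, 0.0002]  mean=-0.8986  Neff=5.4497  idx=[0, 0, 1, 1, 1, 2, 2, 3, 3, 4, 4]
step 3: w=[0.0909, 0.0909, 0.0909, 0.0909, 0.0909, 0.0909, 0.0909, 0.0909, 0.0909, 0.0909, 0.0909]  mean=-0.9400  Neff=11.0000  idx=[0, 1, 2, 3, 4, 5, 6, 7, 8, 9, 10]

resampled_idx = [0, 1, 2, 3, 4, 5, 6, 7, 8, 9, 10]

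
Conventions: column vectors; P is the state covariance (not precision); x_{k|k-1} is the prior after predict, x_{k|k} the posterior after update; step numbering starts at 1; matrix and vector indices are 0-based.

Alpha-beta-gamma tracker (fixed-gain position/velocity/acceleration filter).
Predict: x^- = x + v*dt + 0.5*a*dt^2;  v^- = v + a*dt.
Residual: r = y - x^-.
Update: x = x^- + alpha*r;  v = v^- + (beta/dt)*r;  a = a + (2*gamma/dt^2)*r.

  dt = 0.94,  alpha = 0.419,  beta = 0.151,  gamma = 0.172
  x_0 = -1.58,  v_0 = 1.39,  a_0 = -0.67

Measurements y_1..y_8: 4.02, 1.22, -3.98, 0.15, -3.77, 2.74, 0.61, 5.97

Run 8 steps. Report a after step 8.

step 1: x_pred=-0.5694  r=4.5894  x^+=1.3536  v^+=1.4974  a^+=1.1167
step 2: x_pred=3.2545  r=-2.0345  x^+=2.4021  v^+=2.2203  a^+=0.3247
step 3: x_pred=4.6326  r=-8.6126  x^+=1.0239  v^+=1.1420  a^+=-3.0284
step 4: x_pred=0.7595  r=-0.6095  x^+=0.5041  v^+=-1.8026  a^+=-3.2656
step 5: x_pred=-2.6331  r=-1.1369  x^+=-3.1094  v^+=-5.0549  a^+=-3.7083
step 6: x_pred=-9.4994  r=12.2394  x^+=-4.3711  v^+=-6.5746  a^+=1.0567
step 7: x_pred=-10.0843  r=10.6943  x^+=-5.6034  v^+=-3.8633  a^+=5.2202
step 8: x_pred=-6.9287  r=12.8987  x^+=-1.5241  v^+=3.1157  a^+=10.2419

a_post = 10.2419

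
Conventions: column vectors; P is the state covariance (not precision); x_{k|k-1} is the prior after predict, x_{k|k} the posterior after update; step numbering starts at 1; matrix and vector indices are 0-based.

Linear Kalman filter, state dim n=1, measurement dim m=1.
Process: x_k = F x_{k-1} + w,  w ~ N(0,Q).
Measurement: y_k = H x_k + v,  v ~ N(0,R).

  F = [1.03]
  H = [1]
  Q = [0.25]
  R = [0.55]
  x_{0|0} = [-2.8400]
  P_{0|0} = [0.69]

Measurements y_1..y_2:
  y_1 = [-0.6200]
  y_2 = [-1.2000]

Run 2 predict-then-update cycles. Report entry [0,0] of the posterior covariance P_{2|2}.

step 1: x^-=[-2.9252]  P^-=[0.9820]  S=[1.5320]  K=[0.6410]  nu=[2.3052]  x^+=[-1.4476]  P^+=[0.3525]
step 2: x^-=[-1.4910]  P^-=[0.6240]  S=[1.1740]  K=[0.5315]  nu=[0.2910]  x^+=[-1.3363]  P^+=[0.2923]

P_post[0,0] = 0.2923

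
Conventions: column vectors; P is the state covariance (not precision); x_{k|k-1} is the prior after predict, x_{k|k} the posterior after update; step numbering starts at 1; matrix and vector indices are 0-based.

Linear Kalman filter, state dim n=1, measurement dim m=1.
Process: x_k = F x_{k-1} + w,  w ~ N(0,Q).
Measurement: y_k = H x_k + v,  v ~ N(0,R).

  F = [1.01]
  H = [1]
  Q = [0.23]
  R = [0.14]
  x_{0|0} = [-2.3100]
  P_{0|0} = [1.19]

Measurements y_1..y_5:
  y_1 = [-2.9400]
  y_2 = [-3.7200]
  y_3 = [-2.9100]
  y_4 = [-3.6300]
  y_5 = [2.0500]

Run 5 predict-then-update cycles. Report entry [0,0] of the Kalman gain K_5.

step 1: x^-=[-2.3331]  P^-=[1.4439]  S=[1.5839]  K=[0.9116]  nu=[-0.6069]  x^+=[-2.8864]  P^+=[0.1276]
step 2: x^-=[-2.9152]  P^-=[0.3602]  S=[0.5002]  K=[0.7201]  nu=[-0.8048]  x^+=[-3.4947]  P^+=[0.1008]
step 3: x^-=[-3.5297]  P^-=[0.3328]  S=[0.4728]  K=[0.7039]  nu=[0.6197]  x^+=[-3.0935]  P^+=[0.0985]
step 4: x^-=[-3.1244]  P^-=[0.3305]  S=[0.4705]  K=[0.7025]  nu=[-0.5056]  x^+=[-3.4796]  P^+=[0.0983]
step 5: x^-=[-3.5144]  P^-=[0.3303]  S=[0.4703]  K=[0.7023]  nu=[5.5644]  x^+=[0.3937]  P^+=[0.0983]

K[0,0] = 0.7023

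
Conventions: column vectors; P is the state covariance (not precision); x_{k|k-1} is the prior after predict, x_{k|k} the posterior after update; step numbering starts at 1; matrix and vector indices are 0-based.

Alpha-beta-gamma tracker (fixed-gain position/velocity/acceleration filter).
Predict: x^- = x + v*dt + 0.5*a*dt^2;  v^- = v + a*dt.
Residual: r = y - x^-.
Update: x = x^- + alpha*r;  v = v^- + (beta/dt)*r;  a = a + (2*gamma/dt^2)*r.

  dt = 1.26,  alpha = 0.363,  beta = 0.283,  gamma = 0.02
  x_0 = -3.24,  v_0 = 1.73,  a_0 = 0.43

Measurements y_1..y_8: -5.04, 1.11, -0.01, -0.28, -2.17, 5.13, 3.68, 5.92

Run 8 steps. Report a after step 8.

a_post = 0.1118

step 1: x_pred=-0.7189  r=-4.3211  x^+=-2.2874  v^+=1.3013  a^+=0.3211
step 2: x_pred=-0.3929  r=1.5029  x^+=0.1526  v^+=2.0434  a^+=0.3590
step 3: x_pred=3.0123  r=-3.0223  x^+=1.9152  v^+=1.8170  a^+=0.2828
step 4: x_pred=4.4291  r=-4.7091  x^+=2.7197  v^+=1.1157  a^+=0.1642
step 5: x_pred=4.2558  r=-6.4258  x^+=1.9232  v^+=-0.1207  a^+=0.0023
step 6: x_pred=1.7730  r=3.3570  x^+=2.9916  v^+=0.6362  a^+=0.0869
step 7: x_pred=3.8621  r=-0.1821  x^+=3.7960  v^+=0.7048  a^+=0.0823
step 8: x_pred=4.7493  r=1.1707  x^+=5.1743  v^+=1.0714  a^+=0.1118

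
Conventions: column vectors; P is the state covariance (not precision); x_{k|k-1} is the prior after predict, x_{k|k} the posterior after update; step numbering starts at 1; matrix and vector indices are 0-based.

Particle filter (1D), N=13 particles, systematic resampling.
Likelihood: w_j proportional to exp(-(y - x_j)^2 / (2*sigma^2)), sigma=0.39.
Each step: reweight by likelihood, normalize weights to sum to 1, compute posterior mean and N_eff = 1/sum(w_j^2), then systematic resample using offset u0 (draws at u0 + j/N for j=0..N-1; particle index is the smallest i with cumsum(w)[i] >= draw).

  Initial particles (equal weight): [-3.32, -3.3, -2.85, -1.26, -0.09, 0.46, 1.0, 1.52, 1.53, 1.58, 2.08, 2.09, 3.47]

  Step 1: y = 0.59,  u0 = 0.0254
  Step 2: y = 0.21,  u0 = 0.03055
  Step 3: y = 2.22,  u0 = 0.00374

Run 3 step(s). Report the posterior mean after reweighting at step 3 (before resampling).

post_mean = 0.9765

step 1: w=[0.0000, 0.0000, 0.0000, 0.0000, 0.1155, 0.4994, 0.3038, 0.0307, 0.0289, 0.0211, 0.0004, 0.0003, 0.0000]  mean=0.6487  Neff=2.7995  idx=[4, 4, 5, 5, 5, 5, 5, 5, 6, 6, 6, 6, 7]
step 2: w=[0.1079, 0.1079, 0.1182, 0.1182, 0.1182, 0.1182, 0.1182, 0.1182, 0.0187, 0.0187, 0.0187, 0.0187, 0.0005]  mean=0.3821  Neff=9.2188  idx=[0, 0, 1, 2, 3, 3, 4, 4, 5, 6, 6, 7, 9]
step 3: w=[0.0000, 0.0000, 0.0000, 0.0048, 0.0048, 0.0048, 0.0048, 0.0048, 0.0048, 0.0048, 0.0048, 0.0048, 0.9566]  mean=0.9765  Neff=1.0926  idx=[3, 12, 12, 12, 12, 12, 12, 12, 12, 12, 12, 12, 12]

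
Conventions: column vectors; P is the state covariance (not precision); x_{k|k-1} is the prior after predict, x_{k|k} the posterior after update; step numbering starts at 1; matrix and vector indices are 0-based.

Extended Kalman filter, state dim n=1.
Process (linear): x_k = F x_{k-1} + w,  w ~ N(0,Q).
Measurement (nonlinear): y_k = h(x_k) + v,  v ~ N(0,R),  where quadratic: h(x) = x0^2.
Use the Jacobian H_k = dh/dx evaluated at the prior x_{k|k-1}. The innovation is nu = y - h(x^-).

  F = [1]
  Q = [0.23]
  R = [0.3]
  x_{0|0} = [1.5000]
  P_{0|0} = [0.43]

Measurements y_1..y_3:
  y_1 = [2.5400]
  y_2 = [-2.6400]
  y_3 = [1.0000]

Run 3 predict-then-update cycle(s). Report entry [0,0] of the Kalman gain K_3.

K[0,0] = 0.2130

step 1: x^-=[1.5000]  P^-=[0.6600]  H_jac=[3.0000]  S=[6.2400]  K=[0.3173]  nu=[0.2900]  x^+=[1.5920]  P^+=[0.0317]
step 2: x^-=[1.5920]  P^-=[0.2617]  H_jac=[3.1840]  S=[2.9535]  K=[0.2822]  nu=[-5.1745]  x^+=[0.1319]  P^+=[0.0266]
step 3: x^-=[0.1319]  P^-=[0.2566]  H_jac=[0.2639]  S=[0.3179]  K=[0.2130]  nu=[0.9826]  x^+=[0.3413]  P^+=[0.2422]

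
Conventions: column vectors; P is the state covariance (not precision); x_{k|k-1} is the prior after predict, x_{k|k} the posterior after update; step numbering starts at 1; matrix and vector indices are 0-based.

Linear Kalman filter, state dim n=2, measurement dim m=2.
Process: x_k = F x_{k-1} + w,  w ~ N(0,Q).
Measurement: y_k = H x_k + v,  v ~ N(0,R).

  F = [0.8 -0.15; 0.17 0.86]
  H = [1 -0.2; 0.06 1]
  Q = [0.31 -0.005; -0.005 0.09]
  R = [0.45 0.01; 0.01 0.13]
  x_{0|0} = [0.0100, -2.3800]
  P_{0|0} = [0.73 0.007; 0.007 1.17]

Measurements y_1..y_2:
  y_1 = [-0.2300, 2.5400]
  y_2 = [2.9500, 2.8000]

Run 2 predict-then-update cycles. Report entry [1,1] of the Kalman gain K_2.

step 1: x^-=[0.3650, -2.0451]  P^-=[0.8018 -0.0520; -0.0520 0.9785]  S=[1.3118 -0.1890; -0.1890 1.1051]  K=[0.6343 0.1049; -0.0632 0.8718]  nu=[-1.0040, 4.5632]  x^+=[0.2070, 1.9964]  P^+=[0.2870 0.0028; 0.0028 0.1125]
step 2: x^-=[-0.1339, 1.7521]  P^-=[0.4956 0.0214; 0.0214 0.1823]  S=[0.9443 0.0244; 0.0244 0.3167]  K=[0.5171 0.1215; -0.0310 0.5822]  nu=[3.4343, 1.0559]  x^+=[1.7704, 2.2603]  P^+=[0.2353 0.0069; 0.0069 0.0750]

K[1,1] = 0.5822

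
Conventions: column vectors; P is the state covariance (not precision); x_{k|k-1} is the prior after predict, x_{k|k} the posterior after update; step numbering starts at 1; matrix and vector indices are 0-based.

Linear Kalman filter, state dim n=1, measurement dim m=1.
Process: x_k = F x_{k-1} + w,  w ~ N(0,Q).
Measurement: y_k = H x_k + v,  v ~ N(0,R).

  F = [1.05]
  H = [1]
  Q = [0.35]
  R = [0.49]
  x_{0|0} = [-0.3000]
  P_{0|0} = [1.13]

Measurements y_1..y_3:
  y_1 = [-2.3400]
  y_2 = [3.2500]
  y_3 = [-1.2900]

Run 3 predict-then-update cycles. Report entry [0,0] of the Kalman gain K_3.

step 1: x^-=[-0.3150]  P^-=[1.5958]  S=[2.0858]  K=[0.7651]  nu=[-2.0250]  x^+=[-1.8643]  P^+=[0.3749]
step 2: x^-=[-1.9575]  P^-=[0.7633]  S=[1.2533]  K=[0.6090]  nu=[5.2075]  x^+=[1.2141]  P^+=[0.2984]
step 3: x^-=[1.2748]  P^-=[0.6790]  S=[1.1690]  K=[0.5808]  nu=[-2.5648]  x^+=[-0.2150]  P^+=[0.2846]

K[0,0] = 0.5808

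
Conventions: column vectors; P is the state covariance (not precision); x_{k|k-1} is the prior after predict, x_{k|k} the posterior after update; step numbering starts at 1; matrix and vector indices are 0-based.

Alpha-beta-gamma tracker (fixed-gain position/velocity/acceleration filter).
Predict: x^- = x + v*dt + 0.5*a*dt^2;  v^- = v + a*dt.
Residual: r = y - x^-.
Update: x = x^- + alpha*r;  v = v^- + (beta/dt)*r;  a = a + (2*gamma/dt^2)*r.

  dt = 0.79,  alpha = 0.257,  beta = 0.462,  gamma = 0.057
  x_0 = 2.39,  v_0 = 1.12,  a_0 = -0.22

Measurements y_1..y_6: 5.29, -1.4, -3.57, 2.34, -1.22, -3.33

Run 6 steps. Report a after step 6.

a_post = 0.4606

step 1: x_pred=3.2061  r=2.0839  x^+=3.7417  v^+=2.1649  a^+=0.1606
step 2: x_pred=5.5021  r=-6.9021  x^+=3.7282  v^+=-1.7446  a^+=-1.1001
step 3: x_pred=2.0067  r=-5.5767  x^+=0.5735  v^+=-5.8750  a^+=-2.1188
step 4: x_pred=-4.7289  r=7.0689  x^+=-2.9122  v^+=-3.4149  a^+=-0.8275
step 5: x_pred=-5.8682  r=4.6482  x^+=-4.6736  v^+=-1.3503  a^+=0.0215
step 6: x_pred=-5.7336  r=2.4036  x^+=-5.1159  v^+=0.0724  a^+=0.4606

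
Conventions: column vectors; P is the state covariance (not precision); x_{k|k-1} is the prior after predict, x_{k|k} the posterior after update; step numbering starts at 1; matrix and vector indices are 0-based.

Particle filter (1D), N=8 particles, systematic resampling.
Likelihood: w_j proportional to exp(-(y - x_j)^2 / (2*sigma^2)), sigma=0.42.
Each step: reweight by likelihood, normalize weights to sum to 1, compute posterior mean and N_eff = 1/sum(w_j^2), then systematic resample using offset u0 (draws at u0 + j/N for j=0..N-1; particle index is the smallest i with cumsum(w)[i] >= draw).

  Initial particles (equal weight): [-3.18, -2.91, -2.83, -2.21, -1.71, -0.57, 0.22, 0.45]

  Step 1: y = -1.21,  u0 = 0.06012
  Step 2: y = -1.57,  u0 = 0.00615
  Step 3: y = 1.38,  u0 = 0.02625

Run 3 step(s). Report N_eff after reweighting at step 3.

step 1: w=[0.0000, 0.0003, 0.0007, 0.0676, 0.5668, 0.3606, 0.0035, 0.0005]  mean=-1.3262  Neff=2.1936  idx=[3, 4, 4, 4, 4, 5, 5, 5]
step 2: w=[0.0733, 0.2214, 0.2214, 0.2214, 0.2214, 0.0137, 0.0137, 0.0137]  mean=-1.6996  Neff=4.9517  idx=[0, 1, 1, 2, 2, 3, 4, 4]
step 3: w=[0.0000, 0.1429, 0.1429, 0.1429, 0.1429, 0.1429, 0.1429, 0.1429]  mean=-1.7100  Neff=7.0002  idx=[1, 2, 2, 3, 4, 5, 6, 7]

N_eff = 7.0002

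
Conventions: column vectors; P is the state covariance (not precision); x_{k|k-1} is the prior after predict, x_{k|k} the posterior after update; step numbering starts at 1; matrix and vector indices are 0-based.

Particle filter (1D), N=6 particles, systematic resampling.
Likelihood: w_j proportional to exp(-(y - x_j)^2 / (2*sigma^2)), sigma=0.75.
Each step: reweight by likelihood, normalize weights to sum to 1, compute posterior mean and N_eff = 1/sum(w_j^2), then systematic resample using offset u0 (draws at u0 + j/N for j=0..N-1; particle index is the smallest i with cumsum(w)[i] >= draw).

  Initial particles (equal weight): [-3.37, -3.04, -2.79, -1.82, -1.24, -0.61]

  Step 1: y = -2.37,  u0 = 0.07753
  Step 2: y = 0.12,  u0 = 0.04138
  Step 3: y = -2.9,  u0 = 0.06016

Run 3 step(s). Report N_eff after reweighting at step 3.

N_eff = 3.7929

step 1: w=[0.1332, 0.2174, 0.2770, 0.2476, 0.1041, 0.0206]  mean=-2.4750  Neff=4.6660  idx=[0, 1, 2, 2, 3, 4]
step 2: w=[0.0001, 0.0006, 0.0023, 0.0023, 0.1535, 0.8412]  mean=-1.3376  Neff=1.3678  idx=[4, 5, 5, 5, 5, 5]
step 3: w=[0.4510, 0.1098, 0.1098, 0.1098, 0.1098, 0.1098]  mean=-1.5016  Neff=3.7929  idx=[0, 0, 0, 1, 3, 5]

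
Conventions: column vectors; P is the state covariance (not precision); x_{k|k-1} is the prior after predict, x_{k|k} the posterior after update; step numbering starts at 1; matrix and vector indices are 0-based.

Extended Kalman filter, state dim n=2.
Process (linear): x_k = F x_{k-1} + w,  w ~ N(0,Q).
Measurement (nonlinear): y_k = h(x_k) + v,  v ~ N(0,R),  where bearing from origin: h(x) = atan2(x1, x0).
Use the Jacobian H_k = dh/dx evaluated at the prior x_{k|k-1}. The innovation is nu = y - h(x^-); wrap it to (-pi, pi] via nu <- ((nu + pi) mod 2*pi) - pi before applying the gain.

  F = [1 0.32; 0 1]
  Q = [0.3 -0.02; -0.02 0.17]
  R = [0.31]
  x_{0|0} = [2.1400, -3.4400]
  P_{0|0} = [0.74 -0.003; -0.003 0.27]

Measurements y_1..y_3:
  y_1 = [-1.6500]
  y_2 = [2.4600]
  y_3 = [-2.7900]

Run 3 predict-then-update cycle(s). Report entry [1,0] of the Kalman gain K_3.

step 1: x^-=[1.0392, -3.4400]  P^-=[1.0657 0.0634; 0.0634 0.4400]  H_jac=[0.2664 0.0805]  S=[0.3912]  K=[0.7388; 0.1337]  nu=[-0.3726]  x^+=[0.7640, -3.4898]  P^+=[0.8522 0.0248; 0.0248 0.4330]
step 2: x^-=[-0.3528, -3.4898]  P^-=[1.2124 0.1433; 0.1433 0.6030]  H_jac=[0.2836 -0.0287]  S=[0.4057]  K=[0.8375; 0.0576]  nu=[-2.1516]  x^+=[-2.1548, -3.6137]  P^+=[0.9278 0.1238; 0.1238 0.6017]
step 3: x^-=[-3.3112, -3.6137]  P^-=[1.3687 0.2963; 0.2963 0.7717]  H_jac=[0.1504 -0.1378]  S=[0.3433]  K=[0.4807; -0.1800]  nu=[-0.4775]  x^+=[-3.5407, -3.5278]  P^+=[1.2893 0.3260; 0.3260 0.7605]

K[1,0] = -0.1800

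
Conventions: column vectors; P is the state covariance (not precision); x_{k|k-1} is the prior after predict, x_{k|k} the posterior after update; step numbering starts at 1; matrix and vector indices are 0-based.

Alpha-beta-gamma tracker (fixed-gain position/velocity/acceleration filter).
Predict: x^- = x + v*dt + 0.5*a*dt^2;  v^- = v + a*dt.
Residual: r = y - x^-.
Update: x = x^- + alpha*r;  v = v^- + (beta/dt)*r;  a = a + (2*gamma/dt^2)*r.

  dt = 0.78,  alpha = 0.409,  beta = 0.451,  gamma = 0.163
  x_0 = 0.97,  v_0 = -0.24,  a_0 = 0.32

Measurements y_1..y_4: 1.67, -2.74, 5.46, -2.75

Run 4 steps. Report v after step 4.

v_post = -0.2142

step 1: x_pred=0.8801  r=0.7899  x^+=1.2032  v^+=0.4663  a^+=0.7432
step 2: x_pred=1.7930  r=-4.5330  x^+=-0.0610  v^+=-1.5750  a^+=-1.6857
step 3: x_pred=-1.8023  r=7.2623  x^+=1.1680  v^+=1.3093  a^+=2.2057
step 4: x_pred=2.8602  r=-5.6102  x^+=0.5656  v^+=-0.2142  a^+=-0.8004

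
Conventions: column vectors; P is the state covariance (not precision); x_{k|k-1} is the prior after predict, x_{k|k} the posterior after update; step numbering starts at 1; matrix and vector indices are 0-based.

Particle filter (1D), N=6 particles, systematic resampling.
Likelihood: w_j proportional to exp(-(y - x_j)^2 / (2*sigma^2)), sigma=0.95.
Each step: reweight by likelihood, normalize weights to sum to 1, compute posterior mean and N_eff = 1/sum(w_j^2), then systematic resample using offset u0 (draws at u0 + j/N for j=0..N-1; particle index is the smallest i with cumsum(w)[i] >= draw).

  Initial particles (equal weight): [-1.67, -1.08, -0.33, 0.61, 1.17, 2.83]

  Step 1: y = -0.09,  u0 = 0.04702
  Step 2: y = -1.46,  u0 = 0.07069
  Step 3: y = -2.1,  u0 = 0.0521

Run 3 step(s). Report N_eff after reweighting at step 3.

N_eff = 4.6357

step 1: w=[0.0840, 0.1945, 0.3243, 0.2552, 0.1389, 0.0030]  mean=-0.1307  Neff=4.2636  idx=[0, 1, 2, 2, 3, 4]
step 2: w=[0.3253, 0.3077, 0.1643, 0.1643, 0.0310, 0.0072]  mean=-0.9567  Neff=3.9128  idx=[0, 0, 1, 1, 2, 3]
step 3: w=[0.2751, 0.2751, 0.1712, 0.1712, 0.0537, 0.0537]  mean=-1.3240  Neff=4.6357  idx=[0, 0, 1, 2, 2, 3]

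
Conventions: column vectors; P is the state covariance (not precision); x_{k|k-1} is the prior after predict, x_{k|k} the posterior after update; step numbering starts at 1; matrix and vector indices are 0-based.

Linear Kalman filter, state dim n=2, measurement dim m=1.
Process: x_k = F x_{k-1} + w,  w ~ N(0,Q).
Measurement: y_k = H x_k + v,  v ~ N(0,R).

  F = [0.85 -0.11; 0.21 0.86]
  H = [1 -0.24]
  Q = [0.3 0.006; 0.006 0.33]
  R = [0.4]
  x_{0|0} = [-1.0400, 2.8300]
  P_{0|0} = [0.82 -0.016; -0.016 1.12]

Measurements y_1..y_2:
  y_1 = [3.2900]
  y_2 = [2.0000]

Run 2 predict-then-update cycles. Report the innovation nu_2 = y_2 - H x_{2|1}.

step 1: x^-=[-1.1953, 2.2154]  P^-=[0.9090 0.0351; 0.0351 1.1887]  S=[1.3606]  K=[0.6619; -0.1839]  nu=[5.0170]  x^+=[2.1254, 1.2928]  P^+=[0.3129 0.2007; 0.2007 1.1427]
step 2: x^-=[1.6643, 1.5582]  P^-=[0.5024 0.0958; 0.0958 1.2615]  S=[0.9290]  K=[0.5160; -0.2227]  nu=[0.7096]  x^+=[2.0305, 1.4001]  P^+=[0.2550 0.2026; 0.2026 1.2154]

innov = [0.7096]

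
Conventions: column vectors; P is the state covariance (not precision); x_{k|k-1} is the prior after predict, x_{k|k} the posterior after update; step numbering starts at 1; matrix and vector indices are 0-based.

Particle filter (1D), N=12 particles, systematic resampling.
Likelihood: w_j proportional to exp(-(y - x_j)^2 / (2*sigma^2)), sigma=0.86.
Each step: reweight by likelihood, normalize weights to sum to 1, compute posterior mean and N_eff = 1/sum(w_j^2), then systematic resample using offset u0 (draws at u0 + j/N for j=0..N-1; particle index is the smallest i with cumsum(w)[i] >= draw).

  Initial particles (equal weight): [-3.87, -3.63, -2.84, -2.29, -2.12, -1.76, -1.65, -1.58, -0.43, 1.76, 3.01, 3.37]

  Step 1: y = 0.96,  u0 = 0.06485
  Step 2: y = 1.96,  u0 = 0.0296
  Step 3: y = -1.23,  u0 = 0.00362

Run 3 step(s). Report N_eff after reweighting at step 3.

step 1: w=[0.0000, 0.0000, 0.0001, 0.0008, 0.0016, 0.0065, 0.0097, 0.0124, 0.2630, 0.6301, 0.0567, 0.0191]  mean=1.1786  Neff=2.1274  idx=[8, 8, 8, 9, 9, 9, 9, 9, 9, 9, 9, 11]
step 2: w=[0.0026, 0.0026, 0.0026, 0.1200, 0.1200, 0.1200, 0.1200, 0.1200, 0.1200, 0.1200, 0.1200, 0.0322]  mean=1.7947  Neff=8.6007  idx=[3, 3, 4, 5, 5, 6, 7, 8, 8, 9, 10, 10]
step 3: w=[0.0833, 0.0833, 0.0833, 0.0833, 0.0833, 0.0833, 0.0833, 0.0833, 0.0833, 0.0833, 0.0833, 0.0833]  mean=1.7600  Neff=12.0000  idx=[0, 1, 2, 3, 4, 5, 6, 7, 8, 9, 10, 11]

N_eff = 12.0000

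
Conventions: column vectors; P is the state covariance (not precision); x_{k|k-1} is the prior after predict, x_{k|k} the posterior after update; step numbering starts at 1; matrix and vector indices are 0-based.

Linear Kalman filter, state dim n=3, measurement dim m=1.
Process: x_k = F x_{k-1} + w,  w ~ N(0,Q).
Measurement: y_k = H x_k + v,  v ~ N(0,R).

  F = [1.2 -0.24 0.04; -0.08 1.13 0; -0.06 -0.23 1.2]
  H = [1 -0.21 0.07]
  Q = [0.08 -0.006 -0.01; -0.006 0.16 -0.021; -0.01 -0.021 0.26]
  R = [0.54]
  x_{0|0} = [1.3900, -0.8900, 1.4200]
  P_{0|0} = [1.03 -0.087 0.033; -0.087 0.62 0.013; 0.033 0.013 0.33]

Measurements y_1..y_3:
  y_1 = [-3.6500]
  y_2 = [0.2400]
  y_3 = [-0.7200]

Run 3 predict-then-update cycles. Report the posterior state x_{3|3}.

x_post = [-1.1527, -0.5634, 3.0100]

step 1: x^-=[1.9384, -1.1169, 1.8253]  P^-=[1.6525 -0.3922 0.0322; -0.3922 0.9740 -0.1584; 0.0322 -0.1584 0.7574]  S=[2.4130]  K=[0.7199; -0.2519; 0.0491]  nu=[-5.9507]  x^+=[-2.3454, 0.3820, 1.5330]  P^+=[0.4020 0.0454 -0.0531; 0.0454 0.8209 -0.1286; -0.0531 -0.1286 0.7516]
step 2: x^-=[-2.8448, 0.6193, 1.8925]  P^-=[0.6786 -0.2105 -0.0075; -0.2105 1.2026 -0.4039; -0.0075 -0.4039 1.4670]  S=[1.3780]  K=[0.5241; -0.3565; 0.1306]  nu=[3.0824]  x^+=[-1.2293, -0.4796, 2.2951]  P^+=[0.3000 0.0470 -0.1019; 0.0470 1.0274 -0.3398; -0.1019 -0.3398 1.4435]
step 3: x^-=[-1.2682, -0.4436, 2.9381]  P^-=[0.5432 -0.2638 0.0366; -0.2638 1.4653 -0.7398; 0.0366 -0.7398 2.5975]  S=[1.2982]  K=[0.4631; -0.4801; 0.2880]  nu=[0.2494]  x^+=[-1.1527, -0.5634, 3.0100]  P^+=[0.2648 0.0248 -0.1365; 0.0248 1.1661 -0.5603; -0.1365 -0.5603 2.4899]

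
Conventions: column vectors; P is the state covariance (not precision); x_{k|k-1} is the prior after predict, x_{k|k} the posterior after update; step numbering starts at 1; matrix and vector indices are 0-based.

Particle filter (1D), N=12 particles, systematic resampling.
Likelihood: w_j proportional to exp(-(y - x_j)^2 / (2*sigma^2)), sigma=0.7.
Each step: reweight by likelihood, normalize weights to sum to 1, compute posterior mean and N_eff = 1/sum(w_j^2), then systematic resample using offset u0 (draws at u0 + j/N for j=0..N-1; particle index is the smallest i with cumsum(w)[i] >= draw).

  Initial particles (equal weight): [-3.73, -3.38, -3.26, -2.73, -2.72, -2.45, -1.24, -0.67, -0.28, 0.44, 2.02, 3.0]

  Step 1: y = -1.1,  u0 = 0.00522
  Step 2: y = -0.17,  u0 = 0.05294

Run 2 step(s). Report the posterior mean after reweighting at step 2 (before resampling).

step 1: w=[0.0003, 0.0018, 0.0032, 0.0246, 0.0254, 0.0575, 0.3622, 0.3060, 0.1861, 0.0329, 0.0000, 0.0000]  mean=-0.9866  Neff=3.7718  idx=[2, 5, 6, 6, 6, 6, 7, 7, 7, 7, 8, 8]
step 2: w=[0.0000, 0.0008, 0.0492, 0.0492, 0.0492, 0.0492, 0.1225, 0.1225, 0.1225, 0.1225, 0.1562, 0.1562]  mean=-0.6617  Neff=8.4370  idx=[3, 4, 6, 6, 7, 8, 8, 9, 10, 10, 11, 11]

post_mean = -0.6617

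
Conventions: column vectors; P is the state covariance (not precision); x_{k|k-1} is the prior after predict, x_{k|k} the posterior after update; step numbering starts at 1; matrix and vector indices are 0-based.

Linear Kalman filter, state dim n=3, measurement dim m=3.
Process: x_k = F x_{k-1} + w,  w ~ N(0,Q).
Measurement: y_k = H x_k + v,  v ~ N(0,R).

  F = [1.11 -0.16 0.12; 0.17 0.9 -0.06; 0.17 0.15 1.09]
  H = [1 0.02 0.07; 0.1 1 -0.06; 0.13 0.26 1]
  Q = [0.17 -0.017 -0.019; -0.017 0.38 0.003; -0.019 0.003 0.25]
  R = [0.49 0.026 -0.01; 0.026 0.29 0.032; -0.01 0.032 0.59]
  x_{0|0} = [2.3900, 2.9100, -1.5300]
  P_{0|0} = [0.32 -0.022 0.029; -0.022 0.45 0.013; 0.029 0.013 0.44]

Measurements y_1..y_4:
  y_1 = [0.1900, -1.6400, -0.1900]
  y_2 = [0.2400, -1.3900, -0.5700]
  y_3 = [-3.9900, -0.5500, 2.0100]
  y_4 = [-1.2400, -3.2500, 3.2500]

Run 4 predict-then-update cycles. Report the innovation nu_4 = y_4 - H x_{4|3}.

innov = [0.1462, -2.5186, 3.1216]

step 1: x^-=[2.0037, 3.1171, -0.8249]  P^-=[0.5972 -0.0458 0.1187; -0.0458 0.7466 0.0580; 0.1187 0.0580 0.8060]  S=[1.1064 0.0491 0.2379; 0.0491 1.0279 0.2464; 0.2379 0.2464 1.5145]  K=[0.5387 -0.0291 0.0419; -0.0681 0.7078 0.0581; 0.0431 -0.1165 0.5645]  nu=[-1.8183, -5.0070, -0.4360]  x^+=[1.1518, -0.3283, -0.5663]  P^+=[0.2639 -0.0201 -0.0107; -0.0201 0.2077 0.0062; -0.0107 0.0062 0.3287]
step 2: x^-=[1.2630, -0.0657, -0.4708]  P^-=[0.5093 -0.0178 0.0519; -0.0178 0.5505 0.0177; 0.0519 0.0177 0.6499]  S=[1.0093 0.0658 0.1529; 0.0658 0.8416 0.1622; 0.1529 0.1622 1.3072]  K=[0.5041 -0.0094 0.0290; -0.0548 0.6458 0.0476; 0.0263 -0.1209 0.5178]  nu=[-0.9888, -1.4788, -0.2463]  x^+=[0.7713, -0.9783, -0.4454]  P^+=[0.2479 -0.0145 -0.0167; -0.0145 0.1890 0.0020; -0.0167 0.0020 0.3030]
step 3: x^-=[0.9593, -0.7226, -0.5011]  P^-=[0.4853 -0.0127 0.0400; -0.0127 0.5370 0.0123; 0.0400 0.0123 0.6151]  S=[0.9836 0.0687 0.1365; 0.0687 0.8296 0.1549; 0.1365 0.1549 1.2656]  K=[0.4927 -0.0054 0.0264; -0.0522 0.6406 0.0460; 0.0231 -0.1210 0.5050]  nu=[-4.8997, 0.0466, 2.5743]  x^+=[-1.3869, -0.3185, 0.6801]  P^+=[0.2425 -0.0132 -0.0176; -0.0132 0.1873 0.0012; -0.0176 0.0012 0.2958]
step 4: x^-=[-1.4069, -0.5632, 0.4578]  P^-=[0.4778 -0.0122 0.0373; -0.0122 0.5360 0.0117; 0.0373 0.0117 0.6059]  S=[0.9757 0.0685 0.1321; 0.0685 0.8286 0.1542; 0.1321 0.1542 1.2551]  K=[0.4890 -0.0050 0.0258; -0.0519 0.6402 0.0458; 0.0224 -0.1205 0.5014]  nu=[0.1462, -2.5186, 3.1216]  x^+=[-1.2423, -2.0402, 2.3298]  P^+=[0.2407 -0.0131 -0.0177; -0.0131 0.1872 0.0011; -0.0177 0.0011 0.2938]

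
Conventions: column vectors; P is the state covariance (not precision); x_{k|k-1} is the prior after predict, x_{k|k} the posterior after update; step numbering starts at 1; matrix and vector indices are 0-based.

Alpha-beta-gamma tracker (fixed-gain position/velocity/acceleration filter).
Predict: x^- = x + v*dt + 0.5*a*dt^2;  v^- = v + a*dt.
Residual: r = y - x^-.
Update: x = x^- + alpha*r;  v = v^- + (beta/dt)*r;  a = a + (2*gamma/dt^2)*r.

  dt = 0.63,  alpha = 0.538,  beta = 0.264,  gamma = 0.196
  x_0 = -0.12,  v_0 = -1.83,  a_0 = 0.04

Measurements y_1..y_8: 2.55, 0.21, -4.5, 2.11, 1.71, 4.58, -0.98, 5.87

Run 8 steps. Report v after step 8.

v_post = 2.7261

step 1: x_pred=-1.2650  r=3.8150  x^+=0.7875  v^+=-0.2061  a^+=3.8079
step 2: x_pred=1.4133  r=-1.2033  x^+=0.7659  v^+=1.6886  a^+=2.6194
step 3: x_pred=2.3495  r=-6.8495  x^+=-1.3355  v^+=0.4685  a^+=-4.1455
step 4: x_pred=-1.8630  r=3.9730  x^+=0.2745  v^+=-0.4783  a^+=-0.2216
step 5: x_pred=-0.0708  r=1.7808  x^+=0.8873  v^+=0.1284  a^+=1.5373
step 6: x_pred=1.2732  r=3.3068  x^+=3.0523  v^+=2.4826  a^+=4.8032
step 7: x_pred=5.5695  r=-6.5495  x^+=2.0459  v^+=2.7640  a^+=-1.6654
step 8: x_pred=3.4567  r=2.4133  x^+=4.7551  v^+=2.7261  a^+=0.7181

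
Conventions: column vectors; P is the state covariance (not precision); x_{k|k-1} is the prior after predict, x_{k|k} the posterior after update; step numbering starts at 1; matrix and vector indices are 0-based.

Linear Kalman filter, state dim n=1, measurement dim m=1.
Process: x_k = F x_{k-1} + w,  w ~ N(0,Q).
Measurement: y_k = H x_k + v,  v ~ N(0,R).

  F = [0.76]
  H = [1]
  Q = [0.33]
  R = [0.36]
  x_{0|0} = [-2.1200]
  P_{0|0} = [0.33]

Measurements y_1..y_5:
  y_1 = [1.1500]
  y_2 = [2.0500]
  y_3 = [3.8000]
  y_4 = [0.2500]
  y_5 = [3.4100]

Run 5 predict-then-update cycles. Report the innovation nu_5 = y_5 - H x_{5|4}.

step 1: x^-=[-1.6112]  P^-=[0.5206]  S=[0.8806]  K=[0.5912]  nu=[2.7612]  x^+=[0.0212]  P^+=[0.2128]
step 2: x^-=[0.0161]  P^-=[0.4529]  S=[0.8129]  K=[0.5572]  nu=[2.0339]  x^+=[1.1493]  P^+=[0.2006]
step 3: x^-=[0.8735]  P^-=[0.4459]  S=[0.8059]  K=[0.5533]  nu=[2.9265]  x^+=[2.4926]  P^+=[0.1992]
step 4: x^-=[1.8944]  P^-=[0.4450]  S=[0.8050]  K=[0.5528]  nu=[-1.6444]  x^+=[0.9853]  P^+=[0.1990]
step 5: x^-=[0.7489]  P^-=[0.4450]  S=[0.8050]  K=[0.5528]  nu=[2.6611]  x^+=[2.2199]  P^+=[0.1990]

innov = [2.6611]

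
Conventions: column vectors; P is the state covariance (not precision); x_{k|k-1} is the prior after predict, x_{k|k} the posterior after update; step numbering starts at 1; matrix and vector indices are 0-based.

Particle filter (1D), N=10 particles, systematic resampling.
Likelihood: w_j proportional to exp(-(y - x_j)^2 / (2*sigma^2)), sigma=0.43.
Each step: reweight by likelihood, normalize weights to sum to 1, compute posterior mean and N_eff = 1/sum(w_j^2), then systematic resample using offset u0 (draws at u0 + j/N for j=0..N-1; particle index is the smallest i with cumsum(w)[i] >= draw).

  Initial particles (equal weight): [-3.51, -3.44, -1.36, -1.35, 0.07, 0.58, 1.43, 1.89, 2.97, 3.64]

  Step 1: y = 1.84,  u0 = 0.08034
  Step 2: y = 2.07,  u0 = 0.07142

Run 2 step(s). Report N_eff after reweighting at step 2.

step 1: w=[0.0000, 0.0000, 0.0000, 0.0000, 0.0001, 0.0082, 0.3792, 0.5935, 0.0189, 0.0001]  mean=1.7252  Neff=2.0143  idx=[6, 6, 6, 6, 7, 7, 7, 7, 7, 7]
step 2: w=[0.0485, 0.0485, 0.0485, 0.0485, 0.1344, 0.1344, 0.1344, 0.1344, 0.1344, 0.1344]  mean=1.8008  Neff=8.4951  idx=[1, 3, 4, 5, 6, 6, 7, 8, 9, 9]

N_eff = 8.4951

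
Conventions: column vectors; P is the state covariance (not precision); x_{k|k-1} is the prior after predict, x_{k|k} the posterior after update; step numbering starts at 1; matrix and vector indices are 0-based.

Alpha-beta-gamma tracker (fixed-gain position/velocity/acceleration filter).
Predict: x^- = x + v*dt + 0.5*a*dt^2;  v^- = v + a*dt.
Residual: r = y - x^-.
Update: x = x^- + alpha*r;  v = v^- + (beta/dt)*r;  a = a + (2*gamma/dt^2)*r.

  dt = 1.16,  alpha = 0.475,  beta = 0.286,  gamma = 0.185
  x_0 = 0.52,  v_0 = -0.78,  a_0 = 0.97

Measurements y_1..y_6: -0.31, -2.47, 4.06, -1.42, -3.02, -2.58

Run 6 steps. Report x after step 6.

step 1: x_pred=0.2678  r=-0.5778  x^+=-0.0066  v^+=0.2027  a^+=0.8111
step 2: x_pred=0.7743  r=-3.2443  x^+=-0.7668  v^+=0.3438  a^+=-0.0810
step 3: x_pred=-0.4225  r=4.4825  x^+=1.7067  v^+=1.3550  a^+=1.1516
step 4: x_pred=4.0533  r=-5.4733  x^+=1.4535  v^+=1.3414  a^+=-0.3534
step 5: x_pred=2.7717  r=-5.7917  x^+=0.0207  v^+=-0.4965  a^+=-1.9460
step 6: x_pred=-1.8645  r=-0.7155  x^+=-2.2044  v^+=-2.9302  a^+=-2.1427

x_post = -2.2044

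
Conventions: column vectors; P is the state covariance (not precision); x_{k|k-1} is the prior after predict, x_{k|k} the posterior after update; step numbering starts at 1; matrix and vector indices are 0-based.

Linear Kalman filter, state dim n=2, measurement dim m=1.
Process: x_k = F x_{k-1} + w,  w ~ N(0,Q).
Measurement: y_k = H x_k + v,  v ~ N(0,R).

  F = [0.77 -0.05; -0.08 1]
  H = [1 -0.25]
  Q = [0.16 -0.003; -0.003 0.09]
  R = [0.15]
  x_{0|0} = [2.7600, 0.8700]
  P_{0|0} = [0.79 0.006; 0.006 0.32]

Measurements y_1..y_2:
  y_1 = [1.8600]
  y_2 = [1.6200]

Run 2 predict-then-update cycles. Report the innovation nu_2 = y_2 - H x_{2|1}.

innov = [0.2099]

step 1: x^-=[2.0817, 0.6492]  P^-=[0.6287 -0.0630; -0.0630 0.4141]  S=[0.8361]  K=[0.7708; -0.1992]  nu=[-0.0594]  x^+=[2.0359, 0.6610]  P^+=[0.1320 0.0654; 0.0654 0.3809]
step 2: x^-=[1.5346, 0.4982]  P^-=[0.2342 0.0204; 0.0204 0.4613]  S=[0.4028]  K=[0.5687; -0.2357]  nu=[0.2099]  x^+=[1.6540, 0.4487]  P^+=[0.1039 0.0744; 0.0744 0.4389]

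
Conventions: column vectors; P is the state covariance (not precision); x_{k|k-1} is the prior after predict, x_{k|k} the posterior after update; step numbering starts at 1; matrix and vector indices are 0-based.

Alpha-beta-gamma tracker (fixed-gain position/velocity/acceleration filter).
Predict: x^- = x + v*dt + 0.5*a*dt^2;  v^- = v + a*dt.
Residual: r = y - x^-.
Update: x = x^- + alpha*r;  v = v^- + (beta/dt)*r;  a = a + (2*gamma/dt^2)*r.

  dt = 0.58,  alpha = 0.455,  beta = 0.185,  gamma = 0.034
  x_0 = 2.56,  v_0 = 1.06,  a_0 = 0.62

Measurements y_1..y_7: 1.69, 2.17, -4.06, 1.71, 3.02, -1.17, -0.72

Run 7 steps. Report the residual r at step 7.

resid = 0.1899

step 1: x_pred=3.2791  r=-1.5891  x^+=2.5561  v^+=0.9127  a^+=0.2988
step 2: x_pred=3.1357  r=-0.9657  x^+=2.6963  v^+=0.7780  a^+=0.1036
step 3: x_pred=3.1650  r=-7.2250  x^+=-0.1224  v^+=-1.4664  a^+=-1.3569
step 4: x_pred=-1.2012  r=2.9112  x^+=0.1234  v^+=-1.3249  a^+=-0.7684
step 5: x_pred=-0.7742  r=3.7942  x^+=0.9521  v^+=-0.5603  a^+=-0.0014
step 6: x_pred=0.6269  r=-1.7969  x^+=-0.1907  v^+=-1.1343  a^+=-0.3647
step 7: x_pred=-0.9099  r=0.1899  x^+=-0.8235  v^+=-1.2852  a^+=-0.3263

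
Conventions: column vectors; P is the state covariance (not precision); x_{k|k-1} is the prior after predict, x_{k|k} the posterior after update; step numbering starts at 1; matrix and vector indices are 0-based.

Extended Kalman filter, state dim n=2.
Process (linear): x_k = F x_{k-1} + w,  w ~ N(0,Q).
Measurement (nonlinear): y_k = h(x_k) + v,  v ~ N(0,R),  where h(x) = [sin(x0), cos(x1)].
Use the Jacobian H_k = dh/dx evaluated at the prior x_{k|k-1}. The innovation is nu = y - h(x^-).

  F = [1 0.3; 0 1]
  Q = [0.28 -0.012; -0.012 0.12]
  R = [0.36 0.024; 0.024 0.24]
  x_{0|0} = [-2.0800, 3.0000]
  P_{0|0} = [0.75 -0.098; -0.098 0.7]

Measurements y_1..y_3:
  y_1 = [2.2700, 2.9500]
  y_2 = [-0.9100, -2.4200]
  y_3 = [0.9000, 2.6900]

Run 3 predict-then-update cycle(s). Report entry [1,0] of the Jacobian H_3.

step 1: x^-=[-1.1800, 3.0000]  P^-=[1.0342 0.1000; 0.1000 0.8200]  H_jac=[0.3809 0.0000; 0.0000 -0.1411]  S=[0.5101 0.0186; 0.0186 0.2563]  K=[0.7764 -0.1115; 0.0914 -0.4581]  nu=[3.1946, 3.9400]  x^+=[0.8612, 1.4872]  P^+=[0.7268 0.0575; 0.0575 0.7635]
step 2: x^-=[1.3073, 1.4872]  P^-=[1.1100 0.2746; 0.2746 0.8835]  H_jac=[0.2604 0.0000; 0.0000 -0.9965]  S=[0.4353 -0.0473; -0.0473 1.1173]  K=[0.6404 -0.2178; 0.0791 -0.7846]  nu=[-1.8755, -2.5035]  x^+=[0.6515, 3.3031]  P^+=[0.8653 0.0370; 0.0370 0.1871]
step 3: x^-=[1.6424, 3.3031]  P^-=[1.1843 0.0811; 0.0811 0.3071]  H_jac=[-0.0715 0.0000; 0.0000 0.1608]  S=[0.3661 0.0231; 0.0231 0.2479]  K=[-0.2362 0.0746; -0.0286 0.2018]  nu=[-0.0974, 3.6770]  x^+=[1.9398, 4.0481]  P^+=[1.1633 0.0761; 0.0761 0.2969]

H_jac[1,0] = 0.0000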